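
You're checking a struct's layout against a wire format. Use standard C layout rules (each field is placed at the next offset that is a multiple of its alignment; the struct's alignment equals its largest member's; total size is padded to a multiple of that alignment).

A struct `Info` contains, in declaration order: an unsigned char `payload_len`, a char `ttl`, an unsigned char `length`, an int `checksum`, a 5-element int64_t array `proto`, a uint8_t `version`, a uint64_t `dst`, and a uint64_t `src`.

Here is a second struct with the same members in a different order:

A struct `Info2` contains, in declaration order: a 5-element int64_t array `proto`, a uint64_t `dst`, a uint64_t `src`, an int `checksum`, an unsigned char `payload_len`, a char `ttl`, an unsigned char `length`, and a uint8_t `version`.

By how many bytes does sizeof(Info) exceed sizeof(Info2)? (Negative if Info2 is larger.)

8

0..1  payload_len  (1B, 1-aligned)
1..2  ttl  (1B, 1-aligned)
2..3  length  (1B, 1-aligned)
3..4  -- padding (1B)
4..8  checksum  (4B, 4-aligned)
8..48  proto  (40B, 8-aligned)
48..49  version  (1B, 1-aligned)
49..56  -- padding (7B)
56..64  dst  (8B, 8-aligned)
64..72  src  (8B, 8-aligned)
sizeof = 72, alignof = 8
— Info2 —
0..40  proto  (40B, 8-aligned)
40..48  dst  (8B, 8-aligned)
48..56  src  (8B, 8-aligned)
56..60  checksum  (4B, 4-aligned)
60..61  payload_len  (1B, 1-aligned)
61..62  ttl  (1B, 1-aligned)
62..63  length  (1B, 1-aligned)
63..64  version  (1B, 1-aligned)
sizeof = 64, alignof = 8
72 − 64 = 8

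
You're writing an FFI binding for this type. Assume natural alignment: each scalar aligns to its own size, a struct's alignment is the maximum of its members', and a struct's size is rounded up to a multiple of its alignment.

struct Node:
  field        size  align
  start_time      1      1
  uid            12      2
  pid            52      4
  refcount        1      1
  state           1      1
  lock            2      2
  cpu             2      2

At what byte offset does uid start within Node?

2

0..1  start_time  (1B, 1-aligned)
1..2  -- padding (1B)
2..14  uid  (12B, 2-aligned)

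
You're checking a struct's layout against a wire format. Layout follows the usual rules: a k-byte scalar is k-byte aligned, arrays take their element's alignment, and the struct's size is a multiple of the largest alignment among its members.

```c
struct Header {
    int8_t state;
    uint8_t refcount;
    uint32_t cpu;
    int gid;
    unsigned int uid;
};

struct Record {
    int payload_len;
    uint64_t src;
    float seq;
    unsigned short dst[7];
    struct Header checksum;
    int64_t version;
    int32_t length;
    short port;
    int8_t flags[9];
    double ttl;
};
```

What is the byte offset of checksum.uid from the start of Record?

Header: 0..1  state  (1B, 1-aligned); 1..2  refcount  (1B, 1-aligned); 2..4  -- padding (2B); 4..8  cpu  (4B, 4-aligned); 8..12  gid  (4B, 4-aligned); 12..16  uid  (4B, 4-aligned); sizeof = 16, alignof = 4
0..4  payload_len  (4B, 4-aligned)
4..8  -- padding (4B)
8..16  src  (8B, 8-aligned)
16..20  seq  (4B, 4-aligned)
20..34  dst  (14B, 2-aligned)
34..36  -- padding (2B)
36..52  checksum  (16B, 4-aligned)
within Header: uid at 12
36 + 12 = 48

48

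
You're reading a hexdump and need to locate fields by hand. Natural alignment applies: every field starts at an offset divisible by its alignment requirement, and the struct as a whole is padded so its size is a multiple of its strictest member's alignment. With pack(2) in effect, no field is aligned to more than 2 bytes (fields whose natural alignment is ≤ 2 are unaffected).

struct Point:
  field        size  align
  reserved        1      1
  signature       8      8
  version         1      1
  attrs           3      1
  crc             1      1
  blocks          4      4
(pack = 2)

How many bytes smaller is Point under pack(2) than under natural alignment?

12

natural layout:
  0..1  reserved  (1B, 1-aligned)
  1..8  -- padding (7B)
  8..16  signature  (8B, 8-aligned)
  16..17  version  (1B, 1-aligned)
  17..20  attrs  (3B, 1-aligned)
  20..21  crc  (1B, 1-aligned)
  21..24  -- padding (3B)
  24..28  blocks  (4B, 4-aligned)
  28..32  -- tail padding (4B)
  sizeof = 32, alignof = 8
packed(2) layout:
  0..1  reserved  (1B, 1-aligned)
  1..2  -- padding (1B)
  2..10  signature  (8B, 2-aligned)
  10..11  version  (1B, 1-aligned)
  11..14  attrs  (3B, 1-aligned)
  14..15  crc  (1B, 1-aligned)
  15..16  -- padding (1B)
  16..20  blocks  (4B, 2-aligned)
  sizeof = 20, alignof = 2
32 − 20 = 12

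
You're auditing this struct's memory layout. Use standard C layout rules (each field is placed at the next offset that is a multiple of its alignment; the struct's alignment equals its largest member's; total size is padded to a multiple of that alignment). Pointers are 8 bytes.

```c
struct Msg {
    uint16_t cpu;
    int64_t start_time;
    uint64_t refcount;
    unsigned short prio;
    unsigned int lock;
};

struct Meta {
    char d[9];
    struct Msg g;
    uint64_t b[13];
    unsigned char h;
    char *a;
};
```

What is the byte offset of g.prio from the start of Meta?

Msg: @0: cpu [2B, align 2] → 2; +6 pad (align 8); @8: start_time [8B, align 8] → 16; @16: refcount [8B, align 8] → 24; @24: prio [2B, align 2] → 26; +2 pad (align 4); @28: lock [4B, align 4] → 32; size 32, align 8
@0: d [9B, align 1] → 9
+7 pad (align 8)
@16: g [32B, align 8] → 48
within Msg: prio at 24
16 + 24 = 40

40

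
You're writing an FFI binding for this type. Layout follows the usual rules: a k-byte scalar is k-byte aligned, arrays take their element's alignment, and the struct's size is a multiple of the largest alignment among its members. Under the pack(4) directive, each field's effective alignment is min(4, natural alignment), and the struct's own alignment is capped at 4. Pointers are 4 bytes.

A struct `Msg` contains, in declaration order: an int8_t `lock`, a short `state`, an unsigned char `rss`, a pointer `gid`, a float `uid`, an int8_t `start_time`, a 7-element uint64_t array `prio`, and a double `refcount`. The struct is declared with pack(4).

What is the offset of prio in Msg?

20

0..1  lock  (1B, 1-aligned)
1..2  -- padding (1B)
2..4  state  (2B, 2-aligned)
4..5  rss  (1B, 1-aligned)
5..8  -- padding (3B)
8..12  gid  (4B, 4-aligned)
12..16  uid  (4B, 4-aligned)
16..17  start_time  (1B, 1-aligned)
17..20  -- padding (3B)
20..76  prio  (56B, 4-aligned)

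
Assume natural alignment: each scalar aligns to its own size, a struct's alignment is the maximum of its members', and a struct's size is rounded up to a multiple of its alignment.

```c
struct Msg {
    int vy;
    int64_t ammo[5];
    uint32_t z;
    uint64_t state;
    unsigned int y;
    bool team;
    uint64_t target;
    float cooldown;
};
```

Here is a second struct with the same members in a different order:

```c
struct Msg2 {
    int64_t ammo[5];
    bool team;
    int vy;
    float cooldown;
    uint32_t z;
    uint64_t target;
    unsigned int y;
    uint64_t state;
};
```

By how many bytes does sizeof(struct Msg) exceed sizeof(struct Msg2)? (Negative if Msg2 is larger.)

0..4  vy  (4B, 4-aligned)
4..8  -- padding (4B)
8..48  ammo  (40B, 8-aligned)
48..52  z  (4B, 4-aligned)
52..56  -- padding (4B)
56..64  state  (8B, 8-aligned)
64..68  y  (4B, 4-aligned)
68..69  team  (1B, 1-aligned)
69..72  -- padding (3B)
72..80  target  (8B, 8-aligned)
80..84  cooldown  (4B, 4-aligned)
84..88  -- tail padding (4B)
sizeof = 88, alignof = 8
— Msg2 —
0..40  ammo  (40B, 8-aligned)
40..41  team  (1B, 1-aligned)
41..44  -- padding (3B)
44..48  vy  (4B, 4-aligned)
48..52  cooldown  (4B, 4-aligned)
52..56  z  (4B, 4-aligned)
56..64  target  (8B, 8-aligned)
64..68  y  (4B, 4-aligned)
68..72  -- padding (4B)
72..80  state  (8B, 8-aligned)
sizeof = 80, alignof = 8
88 − 80 = 8

8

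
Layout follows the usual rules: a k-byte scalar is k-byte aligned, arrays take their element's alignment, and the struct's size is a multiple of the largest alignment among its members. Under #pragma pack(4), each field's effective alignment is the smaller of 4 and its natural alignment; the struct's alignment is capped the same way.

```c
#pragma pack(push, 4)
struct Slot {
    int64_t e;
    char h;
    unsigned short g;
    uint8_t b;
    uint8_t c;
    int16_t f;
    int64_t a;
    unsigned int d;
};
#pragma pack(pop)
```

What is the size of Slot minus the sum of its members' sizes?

1

@0: e [8B, align 4] → 8
@8: h [1B, align 1] → 9
+1 pad (align 2)
@10: g [2B, align 2] → 12
@12: b [1B, align 1] → 13
@13: c [1B, align 1] → 14
@14: f [2B, align 2] → 16
@16: a [8B, align 4] → 24
@24: d [4B, align 4] → 28
size 28, align 4
data bytes 27, size 28 → padding 1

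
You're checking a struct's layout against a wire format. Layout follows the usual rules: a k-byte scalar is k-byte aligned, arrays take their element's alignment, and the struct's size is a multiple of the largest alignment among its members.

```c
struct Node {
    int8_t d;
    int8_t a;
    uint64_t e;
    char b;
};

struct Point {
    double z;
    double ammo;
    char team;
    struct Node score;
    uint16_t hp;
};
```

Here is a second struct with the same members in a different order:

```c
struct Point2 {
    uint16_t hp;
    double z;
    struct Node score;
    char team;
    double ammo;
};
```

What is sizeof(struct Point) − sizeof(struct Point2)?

Node: @0: d [1B, align 1] → 1; @1: a [1B, align 1] → 2; +6 pad (align 8); @8: e [8B, align 8] → 16; @16: b [1B, align 1] → 17; +7 tail pad (align 8); size 24, align 8
@0: z [8B, align 8] → 8
@8: ammo [8B, align 8] → 16
@16: team [1B, align 1] → 17
+7 pad (align 8)
@24: score [24B, align 8] → 48
@48: hp [2B, align 2] → 50
+6 tail pad (align 8)
size 56, align 8
— Point2 —
@0: hp [2B, align 2] → 2
+6 pad (align 8)
@8: z [8B, align 8] → 16
@16: score [24B, align 8] → 40
@40: team [1B, align 1] → 41
+7 pad (align 8)
@48: ammo [8B, align 8] → 56
size 56, align 8
56 − 56 = 0

0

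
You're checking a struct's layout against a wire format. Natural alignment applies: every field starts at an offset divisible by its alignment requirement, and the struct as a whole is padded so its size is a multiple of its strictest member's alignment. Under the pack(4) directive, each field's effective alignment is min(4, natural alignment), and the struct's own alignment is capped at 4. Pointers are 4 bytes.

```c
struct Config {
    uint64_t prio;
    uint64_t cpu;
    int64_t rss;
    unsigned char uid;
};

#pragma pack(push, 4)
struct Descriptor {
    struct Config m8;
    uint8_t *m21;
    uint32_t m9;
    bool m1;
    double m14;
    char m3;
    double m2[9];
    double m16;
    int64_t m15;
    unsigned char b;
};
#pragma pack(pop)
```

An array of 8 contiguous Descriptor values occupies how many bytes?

1184

Config: 0..8  prio  (8B, 8-aligned); 8..16  cpu  (8B, 8-aligned); 16..24  rss  (8B, 8-aligned); 24..25  uid  (1B, 1-aligned); 25..32  -- tail padding (7B); sizeof = 32, alignof = 8
0..32  m8  (32B, 4-aligned)
32..36  m21  (4B, 4-aligned)
36..40  m9  (4B, 4-aligned)
40..41  m1  (1B, 1-aligned)
41..44  -- padding (3B)
44..52  m14  (8B, 4-aligned)
52..53  m3  (1B, 1-aligned)
53..56  -- padding (3B)
56..128  m2  (72B, 4-aligned)
128..136  m16  (8B, 4-aligned)
136..144  m15  (8B, 4-aligned)
144..145  b  (1B, 1-aligned)
145..148  -- tail padding (3B)
sizeof = 148, alignof = 4
array of 8: 8 × 148 = 1184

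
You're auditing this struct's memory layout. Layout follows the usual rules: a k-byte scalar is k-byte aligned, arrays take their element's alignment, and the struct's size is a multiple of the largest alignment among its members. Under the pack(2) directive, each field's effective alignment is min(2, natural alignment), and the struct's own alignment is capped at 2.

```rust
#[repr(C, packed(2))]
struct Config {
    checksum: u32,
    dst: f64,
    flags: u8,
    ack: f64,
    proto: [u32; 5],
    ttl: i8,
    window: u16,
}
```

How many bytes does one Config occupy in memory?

checksum at 0 (size 4, align 2) → ends 4
dst at 4 (size 8, align 2) → ends 12
flags at 12 (size 1, align 1) → ends 13
pad 1 to align 2 for ack
ack at 14 (size 8, align 2) → ends 22
proto at 22 (size 20, align 2) → ends 42
ttl at 42 (size 1, align 1) → ends 43
pad 1 to align 2 for window
window at 44 (size 2, align 2) → ends 46
total 46 bytes, alignment 2

46 bytes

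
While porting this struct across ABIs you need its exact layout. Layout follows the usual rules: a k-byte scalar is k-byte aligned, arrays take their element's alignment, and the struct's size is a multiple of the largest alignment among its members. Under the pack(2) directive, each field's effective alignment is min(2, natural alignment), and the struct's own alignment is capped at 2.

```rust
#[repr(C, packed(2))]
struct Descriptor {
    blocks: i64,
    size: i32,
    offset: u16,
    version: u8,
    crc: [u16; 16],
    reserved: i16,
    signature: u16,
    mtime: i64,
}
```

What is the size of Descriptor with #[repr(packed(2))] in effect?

60

0..8  blocks  (8B, 2-aligned)
8..12  size  (4B, 2-aligned)
12..14  offset  (2B, 2-aligned)
14..15  version  (1B, 1-aligned)
15..16  -- padding (1B)
16..48  crc  (32B, 2-aligned)
48..50  reserved  (2B, 2-aligned)
50..52  signature  (2B, 2-aligned)
52..60  mtime  (8B, 2-aligned)
sizeof = 60, alignof = 2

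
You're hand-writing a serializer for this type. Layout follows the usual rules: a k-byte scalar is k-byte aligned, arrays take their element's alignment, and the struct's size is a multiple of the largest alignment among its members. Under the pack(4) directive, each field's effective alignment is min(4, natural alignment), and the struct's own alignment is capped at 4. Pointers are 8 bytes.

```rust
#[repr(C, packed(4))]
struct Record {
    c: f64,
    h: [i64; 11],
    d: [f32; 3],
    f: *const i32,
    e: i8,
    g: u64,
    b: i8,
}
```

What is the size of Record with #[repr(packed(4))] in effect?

0..8  c  (8B, 4-aligned)
8..96  h  (88B, 4-aligned)
96..108  d  (12B, 4-aligned)
108..116  f  (8B, 4-aligned)
116..117  e  (1B, 1-aligned)
117..120  -- padding (3B)
120..128  g  (8B, 4-aligned)
128..129  b  (1B, 1-aligned)
129..132  -- tail padding (3B)
sizeof = 132, alignof = 4

132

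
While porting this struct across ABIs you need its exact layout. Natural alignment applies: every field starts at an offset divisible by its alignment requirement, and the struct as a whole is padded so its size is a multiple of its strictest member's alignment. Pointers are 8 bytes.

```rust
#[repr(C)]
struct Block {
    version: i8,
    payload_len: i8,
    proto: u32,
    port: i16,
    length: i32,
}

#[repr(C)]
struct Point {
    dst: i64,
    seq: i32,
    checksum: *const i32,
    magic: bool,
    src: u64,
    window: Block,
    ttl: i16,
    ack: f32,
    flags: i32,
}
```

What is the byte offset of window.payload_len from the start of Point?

41

Block: version at 0 (size 1, align 1) → ends 1; payload_len at 1 (size 1, align 1) → ends 2; pad 2 to align 4 for proto; proto at 4 (size 4, align 4) → ends 8; port at 8 (size 2, align 2) → ends 10; pad 2 to align 4 for length; length at 12 (size 4, align 4) → ends 16; total 16 bytes, alignment 4
dst at 0 (size 8, align 8) → ends 8
seq at 8 (size 4, align 4) → ends 12
pad 4 to align 8 for checksum
checksum at 16 (size 8, align 8) → ends 24
magic at 24 (size 1, align 1) → ends 25
pad 7 to align 8 for src
src at 32 (size 8, align 8) → ends 40
window at 40 (size 16, align 4) → ends 56
within Block: payload_len at 1
40 + 1 = 41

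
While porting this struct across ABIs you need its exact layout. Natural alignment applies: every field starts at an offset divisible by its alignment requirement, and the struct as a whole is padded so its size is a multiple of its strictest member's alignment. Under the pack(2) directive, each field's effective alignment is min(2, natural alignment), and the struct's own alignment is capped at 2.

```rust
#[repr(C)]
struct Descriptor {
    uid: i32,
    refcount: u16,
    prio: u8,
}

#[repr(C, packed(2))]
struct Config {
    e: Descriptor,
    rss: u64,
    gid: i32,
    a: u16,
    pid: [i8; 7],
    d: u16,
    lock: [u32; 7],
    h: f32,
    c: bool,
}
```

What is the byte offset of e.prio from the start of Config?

Descriptor: @0: uid [4B, align 4] → 4; @4: refcount [2B, align 2] → 6; @6: prio [1B, align 1] → 7; +1 tail pad (align 4); size 8, align 4
@0: e [8B, align 2] → 8
within Descriptor: prio at 6
0 + 6 = 6

6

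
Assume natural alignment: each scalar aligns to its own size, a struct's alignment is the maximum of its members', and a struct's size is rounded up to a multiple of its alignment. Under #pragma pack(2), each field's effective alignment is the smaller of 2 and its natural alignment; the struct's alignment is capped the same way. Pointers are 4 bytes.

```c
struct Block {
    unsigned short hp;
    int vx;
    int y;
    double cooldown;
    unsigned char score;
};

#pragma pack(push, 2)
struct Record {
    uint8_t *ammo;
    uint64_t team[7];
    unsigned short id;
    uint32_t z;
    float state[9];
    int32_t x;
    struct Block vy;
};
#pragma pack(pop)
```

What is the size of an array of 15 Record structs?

Block: 0..2  hp  (2B, 2-aligned); 2..4  -- padding (2B); 4..8  vx  (4B, 4-aligned); 8..12  y  (4B, 4-aligned); 12..16  -- padding (4B); 16..24  cooldown  (8B, 8-aligned); 24..25  score  (1B, 1-aligned); 25..32  -- tail padding (7B); sizeof = 32, alignof = 8
0..4  ammo  (4B, 2-aligned)
4..60  team  (56B, 2-aligned)
60..62  id  (2B, 2-aligned)
62..66  z  (4B, 2-aligned)
66..102  state  (36B, 2-aligned)
102..106  x  (4B, 2-aligned)
106..138  vy  (32B, 2-aligned)
sizeof = 138, alignof = 2
array of 15: 15 × 138 = 2070

2070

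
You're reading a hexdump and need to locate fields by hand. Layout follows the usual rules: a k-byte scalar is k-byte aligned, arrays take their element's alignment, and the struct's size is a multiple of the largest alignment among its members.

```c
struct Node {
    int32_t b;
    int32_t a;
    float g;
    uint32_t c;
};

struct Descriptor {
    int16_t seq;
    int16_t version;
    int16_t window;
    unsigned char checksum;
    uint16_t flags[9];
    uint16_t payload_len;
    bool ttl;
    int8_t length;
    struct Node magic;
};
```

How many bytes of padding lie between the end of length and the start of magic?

2

Node: 0..4  b  (4B, 4-aligned); 4..8  a  (4B, 4-aligned); 8..12  g  (4B, 4-aligned); 12..16  c  (4B, 4-aligned); sizeof = 16, alignof = 4
0..2  seq  (2B, 2-aligned)
2..4  version  (2B, 2-aligned)
4..6  window  (2B, 2-aligned)
6..7  checksum  (1B, 1-aligned)
7..8  -- padding (1B)
8..26  flags  (18B, 2-aligned)
26..28  payload_len  (2B, 2-aligned)
28..29  ttl  (1B, 1-aligned)
29..30  length  (1B, 1-aligned)
30..32  -- padding (2B)
32..48  magic  (16B, 4-aligned)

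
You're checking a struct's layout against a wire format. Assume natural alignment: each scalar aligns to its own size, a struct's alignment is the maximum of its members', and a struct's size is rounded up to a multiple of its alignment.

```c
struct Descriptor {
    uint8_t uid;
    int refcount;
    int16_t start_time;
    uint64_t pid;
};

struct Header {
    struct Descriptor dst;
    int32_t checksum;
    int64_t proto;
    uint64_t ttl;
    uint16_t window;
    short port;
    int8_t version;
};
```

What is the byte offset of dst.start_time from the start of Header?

8

Descriptor: @0: uid [1B, align 1] → 1; +3 pad (align 4); @4: refcount [4B, align 4] → 8; @8: start_time [2B, align 2] → 10; +6 pad (align 8); @16: pid [8B, align 8] → 24; size 24, align 8
@0: dst [24B, align 8] → 24
within Descriptor: start_time at 8
0 + 8 = 8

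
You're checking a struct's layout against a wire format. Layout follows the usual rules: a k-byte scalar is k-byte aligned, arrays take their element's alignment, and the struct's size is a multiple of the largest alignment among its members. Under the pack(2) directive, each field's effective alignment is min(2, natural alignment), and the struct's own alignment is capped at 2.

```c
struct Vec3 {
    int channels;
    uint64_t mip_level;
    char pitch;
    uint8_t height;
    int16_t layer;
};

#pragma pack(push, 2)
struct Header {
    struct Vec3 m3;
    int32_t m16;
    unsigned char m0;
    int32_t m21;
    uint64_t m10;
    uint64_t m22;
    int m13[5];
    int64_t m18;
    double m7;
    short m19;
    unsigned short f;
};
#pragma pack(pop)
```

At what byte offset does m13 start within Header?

Vec3: @0: channels [4B, align 4] → 4; +4 pad (align 8); @8: mip_level [8B, align 8] → 16; @16: pitch [1B, align 1] → 17; @17: height [1B, align 1] → 18; @18: layer [2B, align 2] → 20; +4 tail pad (align 8); size 24, align 8
@0: m3 [24B, align 2] → 24
@24: m16 [4B, align 2] → 28
@28: m0 [1B, align 1] → 29
+1 pad (align 2)
@30: m21 [4B, align 2] → 34
@34: m10 [8B, align 2] → 42
@42: m22 [8B, align 2] → 50
@50: m13 [20B, align 2] → 70

50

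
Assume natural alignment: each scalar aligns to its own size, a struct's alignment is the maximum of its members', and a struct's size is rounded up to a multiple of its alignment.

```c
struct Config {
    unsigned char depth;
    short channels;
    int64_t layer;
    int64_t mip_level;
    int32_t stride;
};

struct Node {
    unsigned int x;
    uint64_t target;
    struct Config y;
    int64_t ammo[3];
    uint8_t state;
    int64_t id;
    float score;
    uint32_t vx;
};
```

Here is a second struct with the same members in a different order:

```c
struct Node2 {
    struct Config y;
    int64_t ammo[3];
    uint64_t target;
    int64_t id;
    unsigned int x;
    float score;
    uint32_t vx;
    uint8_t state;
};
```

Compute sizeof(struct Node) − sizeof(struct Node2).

Config: @0: depth [1B, align 1] → 1; +1 pad (align 2); @2: channels [2B, align 2] → 4; +4 pad (align 8); @8: layer [8B, align 8] → 16; @16: mip_level [8B, align 8] → 24; @24: stride [4B, align 4] → 28; +4 tail pad (align 8); size 32, align 8
@0: x [4B, align 4] → 4
+4 pad (align 8)
@8: target [8B, align 8] → 16
@16: y [32B, align 8] → 48
@48: ammo [24B, align 8] → 72
@72: state [1B, align 1] → 73
+7 pad (align 8)
@80: id [8B, align 8] → 88
@88: score [4B, align 4] → 92
@92: vx [4B, align 4] → 96
size 96, align 8
— Node2 —
@0: y [32B, align 8] → 32
@32: ammo [24B, align 8] → 56
@56: target [8B, align 8] → 64
@64: id [8B, align 8] → 72
@72: x [4B, align 4] → 76
@76: score [4B, align 4] → 80
@80: vx [4B, align 4] → 84
@84: state [1B, align 1] → 85
+3 tail pad (align 8)
size 88, align 8
96 − 88 = 8

8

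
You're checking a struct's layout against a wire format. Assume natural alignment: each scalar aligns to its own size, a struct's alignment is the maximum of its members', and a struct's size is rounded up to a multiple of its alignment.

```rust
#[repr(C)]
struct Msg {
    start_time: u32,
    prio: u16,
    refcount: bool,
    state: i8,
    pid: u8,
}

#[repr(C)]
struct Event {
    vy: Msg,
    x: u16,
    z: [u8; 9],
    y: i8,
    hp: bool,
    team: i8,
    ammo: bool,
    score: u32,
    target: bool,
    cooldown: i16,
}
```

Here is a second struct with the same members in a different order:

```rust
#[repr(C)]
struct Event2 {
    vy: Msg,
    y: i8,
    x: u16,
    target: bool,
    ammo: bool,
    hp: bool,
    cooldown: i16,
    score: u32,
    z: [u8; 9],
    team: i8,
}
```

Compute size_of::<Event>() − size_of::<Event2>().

Msg: start_time at 0 (size 4, align 4) → ends 4; prio at 4 (size 2, align 2) → ends 6; refcount at 6 (size 1, align 1) → ends 7; state at 7 (size 1, align 1) → ends 8; pid at 8 (size 1, align 1) → ends 9; tail pad 3 to reach multiple of 4; total 12 bytes, alignment 4
vy at 0 (size 12, align 4) → ends 12
x at 12 (size 2, align 2) → ends 14
z at 14 (size 9, align 1) → ends 23
y at 23 (size 1, align 1) → ends 24
hp at 24 (size 1, align 1) → ends 25
team at 25 (size 1, align 1) → ends 26
ammo at 26 (size 1, align 1) → ends 27
pad 1 to align 4 for score
score at 28 (size 4, align 4) → ends 32
target at 32 (size 1, align 1) → ends 33
pad 1 to align 2 for cooldown
cooldown at 34 (size 2, align 2) → ends 36
total 36 bytes, alignment 4
— Event2 —
vy at 0 (size 12, align 4) → ends 12
y at 12 (size 1, align 1) → ends 13
pad 1 to align 2 for x
x at 14 (size 2, align 2) → ends 16
target at 16 (size 1, align 1) → ends 17
ammo at 17 (size 1, align 1) → ends 18
hp at 18 (size 1, align 1) → ends 19
pad 1 to align 2 for cooldown
cooldown at 20 (size 2, align 2) → ends 22
pad 2 to align 4 for score
score at 24 (size 4, align 4) → ends 28
z at 28 (size 9, align 1) → ends 37
team at 37 (size 1, align 1) → ends 38
tail pad 2 to reach multiple of 4
total 40 bytes, alignment 4
36 − 40 = -4

-4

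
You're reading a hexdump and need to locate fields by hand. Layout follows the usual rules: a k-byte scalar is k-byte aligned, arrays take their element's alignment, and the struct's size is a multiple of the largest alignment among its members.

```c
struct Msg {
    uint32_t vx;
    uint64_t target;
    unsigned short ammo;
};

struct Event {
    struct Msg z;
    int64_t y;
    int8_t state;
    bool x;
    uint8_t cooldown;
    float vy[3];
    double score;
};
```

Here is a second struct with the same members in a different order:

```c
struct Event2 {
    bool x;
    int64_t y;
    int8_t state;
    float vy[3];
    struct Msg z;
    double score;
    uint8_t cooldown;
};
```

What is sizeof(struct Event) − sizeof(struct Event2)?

-16

Msg: @0: vx [4B, align 4] → 4; +4 pad (align 8); @8: target [8B, align 8] → 16; @16: ammo [2B, align 2] → 18; +6 tail pad (align 8); size 24, align 8
@0: z [24B, align 8] → 24
@24: y [8B, align 8] → 32
@32: state [1B, align 1] → 33
@33: x [1B, align 1] → 34
@34: cooldown [1B, align 1] → 35
+1 pad (align 4)
@36: vy [12B, align 4] → 48
@48: score [8B, align 8] → 56
size 56, align 8
— Event2 —
@0: x [1B, align 1] → 1
+7 pad (align 8)
@8: y [8B, align 8] → 16
@16: state [1B, align 1] → 17
+3 pad (align 4)
@20: vy [12B, align 4] → 32
@32: z [24B, align 8] → 56
@56: score [8B, align 8] → 64
@64: cooldown [1B, align 1] → 65
+7 tail pad (align 8)
size 72, align 8
56 − 72 = -16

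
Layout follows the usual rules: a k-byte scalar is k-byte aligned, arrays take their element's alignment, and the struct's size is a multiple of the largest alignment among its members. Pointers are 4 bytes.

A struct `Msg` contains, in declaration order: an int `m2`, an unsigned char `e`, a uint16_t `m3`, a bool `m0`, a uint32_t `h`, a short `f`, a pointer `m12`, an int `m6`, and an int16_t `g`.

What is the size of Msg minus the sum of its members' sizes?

8

@0: m2 [4B, align 4] → 4
@4: e [1B, align 1] → 5
+1 pad (align 2)
@6: m3 [2B, align 2] → 8
@8: m0 [1B, align 1] → 9
+3 pad (align 4)
@12: h [4B, align 4] → 16
@16: f [2B, align 2] → 18
+2 pad (align 4)
@20: m12 [4B, align 4] → 24
@24: m6 [4B, align 4] → 28
@28: g [2B, align 2] → 30
+2 tail pad (align 4)
size 32, align 4
data bytes 24, size 32 → padding 8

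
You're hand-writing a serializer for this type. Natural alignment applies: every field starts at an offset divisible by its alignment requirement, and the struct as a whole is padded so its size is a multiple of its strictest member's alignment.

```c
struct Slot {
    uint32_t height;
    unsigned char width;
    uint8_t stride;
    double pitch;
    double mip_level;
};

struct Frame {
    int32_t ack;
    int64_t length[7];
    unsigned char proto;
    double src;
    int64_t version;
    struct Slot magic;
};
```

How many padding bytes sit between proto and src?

7

Slot: 0..4  height  (4B, 4-aligned); 4..5  width  (1B, 1-aligned); 5..6  stride  (1B, 1-aligned); 6..8  -- padding (2B); 8..16  pitch  (8B, 8-aligned); 16..24  mip_level  (8B, 8-aligned); sizeof = 24, alignof = 8
0..4  ack  (4B, 4-aligned)
4..8  -- padding (4B)
8..64  length  (56B, 8-aligned)
64..65  proto  (1B, 1-aligned)
65..72  -- padding (7B)
72..80  src  (8B, 8-aligned)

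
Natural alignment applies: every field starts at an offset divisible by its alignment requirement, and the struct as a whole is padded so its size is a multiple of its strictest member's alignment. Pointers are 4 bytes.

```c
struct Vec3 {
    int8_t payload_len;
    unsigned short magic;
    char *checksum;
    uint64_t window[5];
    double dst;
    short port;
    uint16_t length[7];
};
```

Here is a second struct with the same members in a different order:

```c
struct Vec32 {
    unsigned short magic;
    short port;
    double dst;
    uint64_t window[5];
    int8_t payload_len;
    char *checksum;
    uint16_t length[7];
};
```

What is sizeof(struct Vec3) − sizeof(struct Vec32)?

@0: payload_len [1B, align 1] → 1
+1 pad (align 2)
@2: magic [2B, align 2] → 4
@4: checksum [4B, align 4] → 8
@8: window [40B, align 8] → 48
@48: dst [8B, align 8] → 56
@56: port [2B, align 2] → 58
@58: length [14B, align 2] → 72
size 72, align 8
— Vec32 —
@0: magic [2B, align 2] → 2
@2: port [2B, align 2] → 4
+4 pad (align 8)
@8: dst [8B, align 8] → 16
@16: window [40B, align 8] → 56
@56: payload_len [1B, align 1] → 57
+3 pad (align 4)
@60: checksum [4B, align 4] → 64
@64: length [14B, align 2] → 78
+2 tail pad (align 8)
size 80, align 8
72 − 80 = -8

-8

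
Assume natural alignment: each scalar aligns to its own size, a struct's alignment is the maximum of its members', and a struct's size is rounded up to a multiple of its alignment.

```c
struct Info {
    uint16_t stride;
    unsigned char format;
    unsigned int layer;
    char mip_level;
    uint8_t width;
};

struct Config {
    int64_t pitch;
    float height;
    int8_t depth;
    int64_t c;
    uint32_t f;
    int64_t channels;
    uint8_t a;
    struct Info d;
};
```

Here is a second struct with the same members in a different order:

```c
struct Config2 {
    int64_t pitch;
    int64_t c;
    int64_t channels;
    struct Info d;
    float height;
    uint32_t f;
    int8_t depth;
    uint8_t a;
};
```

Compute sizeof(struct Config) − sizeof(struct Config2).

Info: 0..2  stride  (2B, 2-aligned); 2..3  format  (1B, 1-aligned); 3..4  -- padding (1B); 4..8  layer  (4B, 4-aligned); 8..9  mip_level  (1B, 1-aligned); 9..10  width  (1B, 1-aligned); 10..12  -- tail padding (2B); sizeof = 12, alignof = 4
0..8  pitch  (8B, 8-aligned)
8..12  height  (4B, 4-aligned)
12..13  depth  (1B, 1-aligned)
13..16  -- padding (3B)
16..24  c  (8B, 8-aligned)
24..28  f  (4B, 4-aligned)
28..32  -- padding (4B)
32..40  channels  (8B, 8-aligned)
40..41  a  (1B, 1-aligned)
41..44  -- padding (3B)
44..56  d  (12B, 4-aligned)
sizeof = 56, alignof = 8
— Config2 —
0..8  pitch  (8B, 8-aligned)
8..16  c  (8B, 8-aligned)
16..24  channels  (8B, 8-aligned)
24..36  d  (12B, 4-aligned)
36..40  height  (4B, 4-aligned)
40..44  f  (4B, 4-aligned)
44..45  depth  (1B, 1-aligned)
45..46  a  (1B, 1-aligned)
46..48  -- tail padding (2B)
sizeof = 48, alignof = 8
56 − 48 = 8

8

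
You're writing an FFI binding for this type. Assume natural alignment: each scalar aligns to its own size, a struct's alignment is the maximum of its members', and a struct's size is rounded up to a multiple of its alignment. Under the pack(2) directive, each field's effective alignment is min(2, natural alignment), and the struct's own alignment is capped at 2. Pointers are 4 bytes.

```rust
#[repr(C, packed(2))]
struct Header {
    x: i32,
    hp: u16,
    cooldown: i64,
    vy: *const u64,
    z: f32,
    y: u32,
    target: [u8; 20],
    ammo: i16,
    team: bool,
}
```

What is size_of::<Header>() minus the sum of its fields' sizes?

x at 0 (size 4, align 2) → ends 4
hp at 4 (size 2, align 2) → ends 6
cooldown at 6 (size 8, align 2) → ends 14
vy at 14 (size 4, align 2) → ends 18
z at 18 (size 4, align 2) → ends 22
y at 22 (size 4, align 2) → ends 26
target at 26 (size 20, align 1) → ends 46
ammo at 46 (size 2, align 2) → ends 48
team at 48 (size 1, align 1) → ends 49
tail pad 1 to reach multiple of 2
total 50 bytes, alignment 2
data bytes 49, size 50 → padding 1

1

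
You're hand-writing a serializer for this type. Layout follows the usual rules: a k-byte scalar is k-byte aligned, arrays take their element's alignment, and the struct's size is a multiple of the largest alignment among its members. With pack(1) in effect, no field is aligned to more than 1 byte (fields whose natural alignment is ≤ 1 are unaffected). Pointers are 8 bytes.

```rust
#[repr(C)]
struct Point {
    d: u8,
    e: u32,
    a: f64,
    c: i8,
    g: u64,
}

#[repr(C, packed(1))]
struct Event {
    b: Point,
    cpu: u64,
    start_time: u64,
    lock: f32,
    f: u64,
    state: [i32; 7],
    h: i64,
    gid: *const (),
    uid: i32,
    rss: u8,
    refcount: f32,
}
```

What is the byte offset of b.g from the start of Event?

Point: d at 0 (size 1, align 1) → ends 1; pad 3 to align 4 for e; e at 4 (size 4, align 4) → ends 8; a at 8 (size 8, align 8) → ends 16; c at 16 (size 1, align 1) → ends 17; pad 7 to align 8 for g; g at 24 (size 8, align 8) → ends 32; total 32 bytes, alignment 8
b at 0 (size 32, align 1) → ends 32
within Point: g at 24
0 + 24 = 24

24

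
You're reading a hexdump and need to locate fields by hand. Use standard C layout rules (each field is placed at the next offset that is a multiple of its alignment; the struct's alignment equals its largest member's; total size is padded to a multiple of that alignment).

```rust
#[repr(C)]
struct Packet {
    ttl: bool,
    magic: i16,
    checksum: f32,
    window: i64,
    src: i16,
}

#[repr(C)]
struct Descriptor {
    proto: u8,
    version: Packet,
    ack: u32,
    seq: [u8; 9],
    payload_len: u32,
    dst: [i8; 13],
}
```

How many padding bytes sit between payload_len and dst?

Packet: @0: ttl [1B, align 1] → 1; +1 pad (align 2); @2: magic [2B, align 2] → 4; @4: checksum [4B, align 4] → 8; @8: window [8B, align 8] → 16; @16: src [2B, align 2] → 18; +6 tail pad (align 8); size 24, align 8
@0: proto [1B, align 1] → 1
+7 pad (align 8)
@8: version [24B, align 8] → 32
@32: ack [4B, align 4] → 36
@36: seq [9B, align 1] → 45
+3 pad (align 4)
@48: payload_len [4B, align 4] → 52
@52: dst [13B, align 1] → 65

0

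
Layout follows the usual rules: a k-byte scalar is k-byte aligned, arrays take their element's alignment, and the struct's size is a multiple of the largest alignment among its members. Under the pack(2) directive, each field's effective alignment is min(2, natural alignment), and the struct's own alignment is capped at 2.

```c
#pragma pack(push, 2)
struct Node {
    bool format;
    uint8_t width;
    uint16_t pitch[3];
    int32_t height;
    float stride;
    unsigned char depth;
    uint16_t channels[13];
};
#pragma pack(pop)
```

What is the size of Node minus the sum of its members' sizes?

@0: format [1B, align 1] → 1
@1: width [1B, align 1] → 2
@2: pitch [6B, align 2] → 8
@8: height [4B, align 2] → 12
@12: stride [4B, align 2] → 16
@16: depth [1B, align 1] → 17
+1 pad (align 2)
@18: channels [26B, align 2] → 44
size 44, align 2
data bytes 43, size 44 → padding 1

1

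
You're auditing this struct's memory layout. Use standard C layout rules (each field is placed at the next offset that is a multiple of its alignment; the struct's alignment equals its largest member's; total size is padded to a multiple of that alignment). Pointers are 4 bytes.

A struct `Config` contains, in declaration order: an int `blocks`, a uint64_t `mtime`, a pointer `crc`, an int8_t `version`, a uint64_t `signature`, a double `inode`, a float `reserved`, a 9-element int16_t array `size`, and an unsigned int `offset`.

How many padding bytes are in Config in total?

@0: blocks [4B, align 4] → 4
+4 pad (align 8)
@8: mtime [8B, align 8] → 16
@16: crc [4B, align 4] → 20
@20: version [1B, align 1] → 21
+3 pad (align 8)
@24: signature [8B, align 8] → 32
@32: inode [8B, align 8] → 40
@40: reserved [4B, align 4] → 44
@44: size [18B, align 2] → 62
+2 pad (align 4)
@64: offset [4B, align 4] → 68
+4 tail pad (align 8)
size 72, align 8
data bytes 59, size 72 → padding 13

13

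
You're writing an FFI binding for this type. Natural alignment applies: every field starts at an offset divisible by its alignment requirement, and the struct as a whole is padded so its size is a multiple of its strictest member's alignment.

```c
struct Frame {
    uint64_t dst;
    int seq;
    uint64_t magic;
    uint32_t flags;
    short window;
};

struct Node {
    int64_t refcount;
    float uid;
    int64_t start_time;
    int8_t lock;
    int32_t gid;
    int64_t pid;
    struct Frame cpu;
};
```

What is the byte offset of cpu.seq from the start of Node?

Frame: 0..8  dst  (8B, 8-aligned); 8..12  seq  (4B, 4-aligned); 12..16  -- padding (4B); 16..24  magic  (8B, 8-aligned); 24..28  flags  (4B, 4-aligned); 28..30  window  (2B, 2-aligned); 30..32  -- tail padding (2B); sizeof = 32, alignof = 8
0..8  refcount  (8B, 8-aligned)
8..12  uid  (4B, 4-aligned)
12..16  -- padding (4B)
16..24  start_time  (8B, 8-aligned)
24..25  lock  (1B, 1-aligned)
25..28  -- padding (3B)
28..32  gid  (4B, 4-aligned)
32..40  pid  (8B, 8-aligned)
40..72  cpu  (32B, 8-aligned)
within Frame: seq at 8
40 + 8 = 48

48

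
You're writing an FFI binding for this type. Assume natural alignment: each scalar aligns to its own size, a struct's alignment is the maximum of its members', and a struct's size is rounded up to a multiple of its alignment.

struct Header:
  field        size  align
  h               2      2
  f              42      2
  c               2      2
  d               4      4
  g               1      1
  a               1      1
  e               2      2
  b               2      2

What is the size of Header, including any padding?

0..2  h  (2B, 2-aligned)
2..44  f  (42B, 2-aligned)
44..46  c  (2B, 2-aligned)
46..48  -- padding (2B)
48..52  d  (4B, 4-aligned)
52..53  g  (1B, 1-aligned)
53..54  a  (1B, 1-aligned)
54..56  e  (2B, 2-aligned)
56..58  b  (2B, 2-aligned)
58..60  -- tail padding (2B)
sizeof = 60, alignof = 4

60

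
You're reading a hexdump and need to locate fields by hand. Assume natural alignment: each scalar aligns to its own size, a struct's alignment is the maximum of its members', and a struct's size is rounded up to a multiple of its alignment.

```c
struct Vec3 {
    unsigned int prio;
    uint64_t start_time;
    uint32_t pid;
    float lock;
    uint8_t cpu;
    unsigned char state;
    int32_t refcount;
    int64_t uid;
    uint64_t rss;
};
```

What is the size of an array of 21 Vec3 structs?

1008

@0: prio [4B, align 4] → 4
+4 pad (align 8)
@8: start_time [8B, align 8] → 16
@16: pid [4B, align 4] → 20
@20: lock [4B, align 4] → 24
@24: cpu [1B, align 1] → 25
@25: state [1B, align 1] → 26
+2 pad (align 4)
@28: refcount [4B, align 4] → 32
@32: uid [8B, align 8] → 40
@40: rss [8B, align 8] → 48
size 48, align 8
array of 21: 21 × 48 = 1008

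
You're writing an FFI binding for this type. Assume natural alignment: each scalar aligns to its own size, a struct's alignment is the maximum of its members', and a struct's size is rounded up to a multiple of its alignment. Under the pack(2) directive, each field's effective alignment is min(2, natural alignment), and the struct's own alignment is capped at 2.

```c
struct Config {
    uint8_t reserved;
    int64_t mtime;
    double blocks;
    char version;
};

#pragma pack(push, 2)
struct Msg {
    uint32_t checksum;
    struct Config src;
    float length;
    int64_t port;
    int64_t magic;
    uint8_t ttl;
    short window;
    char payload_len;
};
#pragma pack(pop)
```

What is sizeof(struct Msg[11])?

682

Config: reserved at 0 (size 1, align 1) → ends 1; pad 7 to align 8 for mtime; mtime at 8 (size 8, align 8) → ends 16; blocks at 16 (size 8, align 8) → ends 24; version at 24 (size 1, align 1) → ends 25; tail pad 7 to reach multiple of 8; total 32 bytes, alignment 8
checksum at 0 (size 4, align 2) → ends 4
src at 4 (size 32, align 2) → ends 36
length at 36 (size 4, align 2) → ends 40
port at 40 (size 8, align 2) → ends 48
magic at 48 (size 8, align 2) → ends 56
ttl at 56 (size 1, align 1) → ends 57
pad 1 to align 2 for window
window at 58 (size 2, align 2) → ends 60
payload_len at 60 (size 1, align 1) → ends 61
tail pad 1 to reach multiple of 2
total 62 bytes, alignment 2
array of 11: 11 × 62 = 682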